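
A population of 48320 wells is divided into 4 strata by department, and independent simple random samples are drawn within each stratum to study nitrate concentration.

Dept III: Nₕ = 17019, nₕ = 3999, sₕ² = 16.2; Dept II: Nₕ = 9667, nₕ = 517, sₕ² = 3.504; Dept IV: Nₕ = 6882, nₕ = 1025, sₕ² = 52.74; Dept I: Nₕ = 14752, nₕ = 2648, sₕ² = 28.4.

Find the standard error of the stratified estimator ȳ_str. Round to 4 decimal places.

Var(ȳ_str) = Σₕ Wₕ²(1 − fₕ)sₕ²/nₕ with Wₕ = Nₕ/N, N = 48320.
Dept III: Wₕ = 0.35221440; term = 0.35221440²·(1 − 0.23497268)·16.2/3999 = 3.844632 × 10^-4.
Dept II: Wₕ = 0.20006209; term = 0.20006209²·(1 − 0.05348091)·3.504/517 = 2.5676304 × 10^-4.
Dept IV: Wₕ = 0.14242550; term = 0.14242550²·(1 − 0.14893926)·52.74/1025 = 8.8828494 × 10^-4.
Dept I: Wₕ = 0.30529801; term = 0.30529801²·(1 − 0.17950108)·28.4/2648 = 8.2021239 × 10^-4.
Sum = 0.0023497236.
SE = √(0.0023497236) = 0.0485.

0.0485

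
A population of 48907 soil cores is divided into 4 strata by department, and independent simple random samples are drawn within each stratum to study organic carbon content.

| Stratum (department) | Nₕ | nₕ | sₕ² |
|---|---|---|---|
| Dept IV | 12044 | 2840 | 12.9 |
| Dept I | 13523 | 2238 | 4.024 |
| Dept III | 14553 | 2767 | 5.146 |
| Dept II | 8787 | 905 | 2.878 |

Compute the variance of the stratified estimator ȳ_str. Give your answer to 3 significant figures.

5.51 × 10^-4

Var(ȳ_str) = Σₕ Wₕ²(1 − fₕ)sₕ²/nₕ with Wₕ = Nₕ/N, N = 48907.
Dept IV: Wₕ = 0.24626332; term = 0.24626332²·(1 − 0.23580206)·12.9/2840 = 2.1051191 × 10^-4.
Dept I: Wₕ = 0.27650439; term = 0.27650439²·(1 − 0.16549582)·4.024/2238 = 1.1471771 × 10^-4.
Dept III: Wₕ = 0.29756477; term = 0.29756477²·(1 − 0.19013262)·5.146/2767 = 1.3336367 × 10^-4.
Dept II: Wₕ = 0.17966753; term = 0.17966753²·(1 − 0.10299306)·2.878/905 = 9.2082525 × 10^-5.
Sum = 5.5067582 × 10^-4.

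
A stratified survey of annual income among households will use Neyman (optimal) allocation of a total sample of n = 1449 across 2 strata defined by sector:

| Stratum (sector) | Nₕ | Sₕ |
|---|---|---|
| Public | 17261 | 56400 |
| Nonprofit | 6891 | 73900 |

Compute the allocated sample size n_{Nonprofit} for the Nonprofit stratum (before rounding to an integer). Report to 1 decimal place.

Neyman allocation: nₕ = n·NₕSₕ / Σⱼ NⱼSⱼ.
Σ NⱼSⱼ = 17261·56400 + 6891·73900 = 1.4827653 × 10^9.
n_{Nonprofit} = 1449·6891·73900 / (1.4827653 × 10^9) = 497.6.

497.6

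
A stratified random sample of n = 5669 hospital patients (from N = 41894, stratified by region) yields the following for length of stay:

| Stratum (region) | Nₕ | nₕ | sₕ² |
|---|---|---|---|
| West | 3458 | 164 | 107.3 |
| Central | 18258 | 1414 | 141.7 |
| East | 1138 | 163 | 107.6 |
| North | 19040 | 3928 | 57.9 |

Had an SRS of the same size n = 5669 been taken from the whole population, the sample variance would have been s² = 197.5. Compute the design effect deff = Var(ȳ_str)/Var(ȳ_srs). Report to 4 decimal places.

Var(ȳ_str) = Σ Wₕ²(1−fₕ)sₕ²/nₕ with Wₕ = Nₕ/41894:
  West: (3458/41894)²·(1−164/3458)·107.3/164 = 0.0042462035
  Central: (18258/41894)²·(1−1414/18258)·141.7/1414 = 0.017559624
  East: (1138/41894)²·(1−163/1138)·107.6/163 = 4.1731874 × 10^-4
  North: (19040/41894)²·(1−3928/19040)·57.9/3928 = 0.0024165307
  → Var(ȳ_str) = 0.024639677.
Var(ȳ_srs) = (1 − 5669/41894)·197.5/5669 = 0.030124317.
deff = 0.024639677 / 0.030124317 = 0.8179.

0.8179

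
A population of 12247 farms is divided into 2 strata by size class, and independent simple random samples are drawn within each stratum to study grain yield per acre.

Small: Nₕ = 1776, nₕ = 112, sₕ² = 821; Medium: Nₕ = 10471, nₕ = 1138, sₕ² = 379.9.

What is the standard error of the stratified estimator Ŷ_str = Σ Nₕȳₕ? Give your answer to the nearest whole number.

7368

Var(Ŷ_str) = Σₕ Nₕ²(1 − fₕ)sₕ²/nₕ.
Small: 1776²·(1 − 112/1776)·821/112 = 2.1663141 × 10^7.
Medium: 10471²·(1 − 1138/10471)·379.9/1138 = 3.2623944 × 10^7.
Sum = 5.4287085 × 10^7.
SE = √(5.4287085 × 10^7) = 7368.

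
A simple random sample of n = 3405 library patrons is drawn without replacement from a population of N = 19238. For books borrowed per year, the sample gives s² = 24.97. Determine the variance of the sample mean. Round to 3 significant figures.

0.00604

Under SRS without replacement, Var(ȳ) = (1 − f)·s²/n with f = n/N = 3405/19238 = 0.17699345.
Var(ȳ) = (1 − 0.17699345)·24.97/3405 = 0.82300655·0.0073333333 = 0.0060353814.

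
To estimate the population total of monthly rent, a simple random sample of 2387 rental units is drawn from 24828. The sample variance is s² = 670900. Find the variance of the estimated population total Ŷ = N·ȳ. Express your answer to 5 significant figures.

1.5660 × 10^11

Var(Ŷ) = N²·Var(ȳ) = N²·(1 − n/N)·s²/n.
f = 2387/24828 = 0.09614145; Var(ȳ) = 0.90385855·670900/2387 = 254.04219.
Var(Ŷ) = 24828² · 254.04219 = 1.5659912 × 10^11.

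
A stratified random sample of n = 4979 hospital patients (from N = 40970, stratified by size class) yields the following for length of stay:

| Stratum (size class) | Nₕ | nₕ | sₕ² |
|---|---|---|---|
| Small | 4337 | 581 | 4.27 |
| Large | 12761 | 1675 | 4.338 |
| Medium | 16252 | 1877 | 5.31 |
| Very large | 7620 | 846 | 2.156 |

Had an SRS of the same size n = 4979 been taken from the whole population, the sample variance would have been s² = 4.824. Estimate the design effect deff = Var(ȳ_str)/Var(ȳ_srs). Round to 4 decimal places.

Var(ȳ_str) = Σ Wₕ²(1−fₕ)sₕ²/nₕ with Wₕ = Nₕ/40970:
  Small: (4337/40970)²·(1−581/4337)·4.27/581 = 7.1323857 × 10^-5
  Large: (12761/40970)²·(1−1675/12761)·4.338/1675 = 2.1827419 × 10^-4
  Medium: (16252/40970)²·(1−1877/16252)·5.31/1877 = 3.9374313 × 10^-4
  Very large: (7620/40970)²·(1−846/7620)·2.156/846 = 7.8369419 × 10^-5
  → Var(ȳ_str) = 7.617106 × 10^-4.
Var(ȳ_srs) = (1 − 4979/40970)·4.824/4979 = 8.5112456 × 10^-4.
deff = (7.617106 × 10^-4) / (8.5112456 × 10^-4) = 0.8949.

0.8949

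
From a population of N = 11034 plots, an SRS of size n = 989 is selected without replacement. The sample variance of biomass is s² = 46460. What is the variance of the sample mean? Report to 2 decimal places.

Under SRS without replacement, Var(ȳ) = (1 − f)·s²/n with f = n/N = 989/11034 = 0.08963205.
Var(ȳ) = (1 − 0.08963205)·46460/989 = 0.91036795·46.976744 = 42.766122.

42.77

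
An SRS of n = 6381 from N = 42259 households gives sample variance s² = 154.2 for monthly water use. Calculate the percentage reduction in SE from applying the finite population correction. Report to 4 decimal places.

f = n/N = 6381/42259 = 0.15099742.
SE_no-fpc = √(s²/n) = 0.15545254; SE_fpc = √((1−f)s²/n) = 0.14323604.
Ratio = √(1−f) = 0.92141336. Reduction = 100·(1 − 0.92141336) = 7.8587%.

7.8587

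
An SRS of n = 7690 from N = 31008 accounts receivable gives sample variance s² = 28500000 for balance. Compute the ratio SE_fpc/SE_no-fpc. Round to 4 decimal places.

f = n/N = 7690/31008 = 0.24800052.
SE_no-fpc = √(s²/n) = 60.877844; SE_fpc = √((1−f)s²/n) = 52.79199.
Ratio = √(1−f) = 0.86717904.

0.8672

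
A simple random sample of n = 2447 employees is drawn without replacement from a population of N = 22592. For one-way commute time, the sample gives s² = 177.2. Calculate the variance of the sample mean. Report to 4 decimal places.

Under SRS without replacement, Var(ȳ) = (1 − f)·s²/n with f = n/N = 2447/22592 = 0.10831268.
Var(ȳ) = (1 − 0.10831268)·177.2/2447 = 0.89168732·0.072415202 = 0.064571718.

0.0646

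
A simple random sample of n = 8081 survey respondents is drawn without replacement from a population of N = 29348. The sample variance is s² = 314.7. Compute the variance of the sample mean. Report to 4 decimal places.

Under SRS without replacement, Var(ȳ) = (1 − f)·s²/n with f = n/N = 8081/29348 = 0.27535096.
Var(ȳ) = (1 − 0.27535096)·314.7/8081 = 0.72464904·0.0389432 = 0.028220153.

0.0282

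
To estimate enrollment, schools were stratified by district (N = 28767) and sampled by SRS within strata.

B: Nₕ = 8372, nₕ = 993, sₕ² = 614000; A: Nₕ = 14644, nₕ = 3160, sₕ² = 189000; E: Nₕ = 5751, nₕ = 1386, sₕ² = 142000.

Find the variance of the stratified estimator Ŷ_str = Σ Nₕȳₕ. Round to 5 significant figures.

5.0829 × 10^10

Var(Ŷ_str) = Σₕ Nₕ²(1 − fₕ)sₕ²/nₕ.
B: 8372²·(1 − 993/8372)·614000/993 = 3.819846 × 10^10.
A: 14644²·(1 − 3160/14644)·189000/3160 = 1.005837 × 10^10.
E: 5751²·(1 − 1386/5751)·142000/1386 = 2.571892 × 10^9.
Sum = 5.0828722 × 10^10.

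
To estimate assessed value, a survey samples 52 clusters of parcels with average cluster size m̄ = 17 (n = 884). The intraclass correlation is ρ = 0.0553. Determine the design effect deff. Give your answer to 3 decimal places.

deff = 1 + (17 − 1)·0.0553 = 1 + 0.8848 = 1.8848.

1.885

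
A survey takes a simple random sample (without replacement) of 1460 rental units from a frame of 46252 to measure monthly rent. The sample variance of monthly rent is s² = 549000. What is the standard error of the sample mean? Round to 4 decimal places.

Under SRS without replacement, Var(ȳ) = (1 − f)·s²/n with f = n/N = 1460/46252 = 0.03156620.
Var(ȳ) = (1 − 0.03156620)·549000/1460 = 0.96843380·376.0274 = 364.15764.
SE(ȳ) = √(364.15764) = 19.0829.

19.0829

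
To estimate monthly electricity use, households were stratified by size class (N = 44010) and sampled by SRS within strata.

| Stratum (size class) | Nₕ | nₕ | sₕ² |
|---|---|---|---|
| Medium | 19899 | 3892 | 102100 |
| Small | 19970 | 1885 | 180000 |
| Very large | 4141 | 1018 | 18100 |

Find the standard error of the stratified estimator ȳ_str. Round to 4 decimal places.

Var(ȳ_str) = Σₕ Wₕ²(1 − fₕ)sₕ²/nₕ with Wₕ = Nₕ/N, N = 44010.
Medium: Wₕ = 0.45214724; term = 0.45214724²·(1 − 0.19558772)·102100/3892 = 4.3141115.
Small: Wₕ = 0.45376051; term = 0.45376051²·(1 − 0.09439159)·180000/1885 = 17.805534.
Very large: Wₕ = 0.09409225; term = 0.09409225²·(1 − 0.24583434)·18100/1018 = 0.11871491.
Sum = 22.23836.
SE = √(22.23836) = 4.7158.

4.7158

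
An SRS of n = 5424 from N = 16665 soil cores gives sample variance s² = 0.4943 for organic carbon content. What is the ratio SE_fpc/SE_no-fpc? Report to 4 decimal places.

f = n/N = 5424/16665 = 0.32547255.
SE_no-fpc = √(s²/n) = 0.0095463085; SE_fpc = √((1−f)s²/n) = 0.0078403469.
Ratio = √(1−f) = 0.82129620.

0.8213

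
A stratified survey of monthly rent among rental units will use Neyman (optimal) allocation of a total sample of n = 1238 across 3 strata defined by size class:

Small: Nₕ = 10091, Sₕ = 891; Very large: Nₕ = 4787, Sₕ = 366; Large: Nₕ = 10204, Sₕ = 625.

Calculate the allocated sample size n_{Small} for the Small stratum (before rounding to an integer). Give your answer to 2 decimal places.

650.15

Neyman allocation: nₕ = n·NₕSₕ / Σⱼ NⱼSⱼ.
Σ NⱼSⱼ = 10091·891 + 4787·366 + 10204·625 = 1.7120623 × 10^7.
n_{Small} = 1238·10091·891 / (1.7120623 × 10^7) = 650.15.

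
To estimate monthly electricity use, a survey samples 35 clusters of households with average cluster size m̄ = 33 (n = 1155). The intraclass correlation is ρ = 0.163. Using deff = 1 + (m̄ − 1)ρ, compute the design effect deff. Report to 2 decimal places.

6.22

deff = 1 + (33 − 1)·0.163 = 1 + 5.216 = 6.216.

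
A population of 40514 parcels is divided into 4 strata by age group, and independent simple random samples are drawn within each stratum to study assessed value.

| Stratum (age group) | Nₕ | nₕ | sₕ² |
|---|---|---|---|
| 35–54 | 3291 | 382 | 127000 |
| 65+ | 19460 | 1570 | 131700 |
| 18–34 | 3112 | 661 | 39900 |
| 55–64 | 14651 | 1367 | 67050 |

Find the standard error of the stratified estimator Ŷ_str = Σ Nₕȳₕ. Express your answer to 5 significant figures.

205900

Var(Ŷ_str) = Σₕ Nₕ²(1 − fₕ)sₕ²/nₕ.
35–54: 3291²·(1 − 382/3291)·127000/382 = 3.1828191 × 10^9.
65+: 19460²·(1 − 1570/19460)·131700/1570 = 2.9203796 × 10^10.
18–34: 3112²·(1 − 661/3112)·39900/661 = 4.6042016 × 10^8.
55–64: 14651²·(1 − 1367/14651)·67050/1367 = 9.5461093 × 10^9.
Sum = 4.2393145 × 10^10.
SE = √(4.2393145 × 10^10) = 205900.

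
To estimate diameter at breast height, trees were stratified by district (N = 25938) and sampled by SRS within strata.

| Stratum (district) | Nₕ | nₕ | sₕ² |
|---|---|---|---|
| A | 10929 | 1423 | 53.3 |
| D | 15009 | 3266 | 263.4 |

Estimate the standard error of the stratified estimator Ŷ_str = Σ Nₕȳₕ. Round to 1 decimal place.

Var(Ŷ_str) = Σₕ Nₕ²(1 − fₕ)sₕ²/nₕ.
A: 10929²·(1 − 1423/10929)·53.3/1423 = 3.8913522 × 10^6.
D: 15009²·(1 − 3266/15009)·263.4/3266 = 1.4214461 × 10^7.
Sum = 1.8105813 × 10^7.
SE = √(1.8105813 × 10^7) = 4255.1.

4255.1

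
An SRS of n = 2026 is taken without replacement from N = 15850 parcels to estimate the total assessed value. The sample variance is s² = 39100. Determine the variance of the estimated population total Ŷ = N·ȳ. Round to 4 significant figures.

4.229 × 10^9

Var(Ŷ) = N²·Var(ȳ) = N²·(1 − n/N)·s²/n.
f = 2026/15850 = 0.12782334; Var(ȳ) = 0.87217666·39100/2026 = 16.832235.
Var(Ŷ) = 15850² · 16.832235 = 4.2286362 × 10^9.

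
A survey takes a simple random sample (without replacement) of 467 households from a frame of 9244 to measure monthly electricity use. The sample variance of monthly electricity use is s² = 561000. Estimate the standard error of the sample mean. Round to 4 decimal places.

Under SRS without replacement, Var(ȳ) = (1 − f)·s²/n with f = n/N = 467/9244 = 0.05051926.
Var(ȳ) = (1 − 0.05051926)·561000/467 = 0.94948074·1201.2848 = 1140.5968.
SE(ȳ) = √(1140.5968) = 33.7727.

33.7727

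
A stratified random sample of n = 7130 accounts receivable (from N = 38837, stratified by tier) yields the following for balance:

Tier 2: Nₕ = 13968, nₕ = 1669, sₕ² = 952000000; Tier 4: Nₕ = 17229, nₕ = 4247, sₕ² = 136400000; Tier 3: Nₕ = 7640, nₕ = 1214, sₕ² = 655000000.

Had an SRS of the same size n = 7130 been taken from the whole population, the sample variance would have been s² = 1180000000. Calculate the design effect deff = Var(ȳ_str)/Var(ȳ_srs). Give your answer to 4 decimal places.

Var(ȳ_str) = Σ Wₕ²(1−fₕ)sₕ²/nₕ with Wₕ = Nₕ/38837:
  Tier 2: (13968/38837)²·(1−1669/13968)·952000000/1669 = 64967.071
  Tier 4: (17229/38837)²·(1−4247/17229)·136400000/4247 = 4762.5817
  Tier 3: (7640/38837)²·(1−1214/7640)·655000000/1214 = 17561.651
  → Var(ȳ_str) = 87291.304.
Var(ȳ_srs) = (1 − 7130/38837)·1180000000/7130 = 135114.5.
deff = 87291.304 / 135114.5 = 0.6461.

0.6461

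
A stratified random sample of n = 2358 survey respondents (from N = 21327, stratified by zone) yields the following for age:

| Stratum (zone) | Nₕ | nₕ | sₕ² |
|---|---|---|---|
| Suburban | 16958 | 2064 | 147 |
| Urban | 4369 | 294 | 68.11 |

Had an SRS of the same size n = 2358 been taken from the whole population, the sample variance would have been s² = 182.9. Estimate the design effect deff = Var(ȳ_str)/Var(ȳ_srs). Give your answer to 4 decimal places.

0.7047

Var(ȳ_str) = Σ Wₕ²(1−fₕ)sₕ²/nₕ with Wₕ = Nₕ/21327:
  Suburban: (16958/21327)²·(1−2064/16958)·147/2064 = 0.03954887
  Urban: (4369/21327)²·(1−294/4369)·68.11/294 = 0.0090680451
  → Var(ȳ_str) = 0.048616915.
Var(ȳ_srs) = (1 − 2358/21327)·182.9/2358 = 0.06898975.
deff = 0.048616915 / 0.06898975 = 0.7047.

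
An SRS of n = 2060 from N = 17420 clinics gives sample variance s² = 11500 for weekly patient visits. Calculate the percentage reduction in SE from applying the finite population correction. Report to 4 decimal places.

f = n/N = 2060/17420 = 0.11825488.
SE_no-fpc = √(s²/n) = 2.3627366; SE_fpc = √((1−f)s²/n) = 2.21864.
Ratio = √(1−f) = 0.93901284. Reduction = 100·(1 − 0.93901284) = 6.0987%.

6.0987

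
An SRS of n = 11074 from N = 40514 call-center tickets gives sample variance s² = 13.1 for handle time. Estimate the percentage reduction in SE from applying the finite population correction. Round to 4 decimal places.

14.7555

f = n/N = 11074/40514 = 0.27333761.
SE_no-fpc = √(s²/n) = 0.034394056; SE_fpc = √((1−f)s²/n) = 0.029319039.
Ratio = √(1−f) = 0.85244495. Reduction = 100·(1 − 0.85244495) = 14.7555%.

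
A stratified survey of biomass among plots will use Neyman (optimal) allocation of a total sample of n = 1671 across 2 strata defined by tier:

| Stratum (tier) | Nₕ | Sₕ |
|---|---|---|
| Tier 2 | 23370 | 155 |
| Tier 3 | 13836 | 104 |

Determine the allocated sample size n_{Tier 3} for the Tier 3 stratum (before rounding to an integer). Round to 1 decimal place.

Neyman allocation: nₕ = n·NₕSₕ / Σⱼ NⱼSⱼ.
Σ NⱼSⱼ = 23370·155 + 13836·104 = 5.061294 × 10^6.
n_{Tier 3} = 1671·13836·104 / (5.061294 × 10^6) = 475.1.

475.1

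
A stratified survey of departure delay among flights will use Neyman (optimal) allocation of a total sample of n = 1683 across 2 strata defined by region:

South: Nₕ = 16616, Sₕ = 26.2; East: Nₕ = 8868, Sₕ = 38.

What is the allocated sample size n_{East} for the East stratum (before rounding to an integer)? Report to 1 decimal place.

734.3

Neyman allocation: nₕ = n·NₕSₕ / Σⱼ NⱼSⱼ.
Σ NⱼSⱼ = 16616·26.2 + 8868·38 = 772323.2.
n_{East} = 1683·8868·38 / 772323.2 = 734.3.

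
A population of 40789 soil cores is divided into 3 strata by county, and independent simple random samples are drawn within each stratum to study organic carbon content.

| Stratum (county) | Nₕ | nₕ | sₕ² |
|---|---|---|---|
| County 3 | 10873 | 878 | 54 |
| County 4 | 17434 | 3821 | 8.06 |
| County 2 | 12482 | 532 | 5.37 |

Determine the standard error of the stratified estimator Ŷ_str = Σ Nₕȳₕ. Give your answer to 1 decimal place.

Var(Ŷ_str) = Σₕ Nₕ²(1 − fₕ)sₕ²/nₕ.
County 3: 10873²·(1 − 878/10873)·54/878 = 6.6839229 × 10^6.
County 4: 17434²·(1 − 3821/17434)·8.06/3821 = 500620.8.
County 2: 12482²·(1 − 532/12482)·5.37/532 = 1.5056178 × 10^6.
Sum = 8.6901615 × 10^6.
SE = √(8.6901615 × 10^6) = 2947.9.

2947.9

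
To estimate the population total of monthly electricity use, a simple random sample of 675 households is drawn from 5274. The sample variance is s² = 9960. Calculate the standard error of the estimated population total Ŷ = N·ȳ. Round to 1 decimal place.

Var(Ŷ) = N²·Var(ȳ) = N²·(1 − n/N)·s²/n.
f = 675/5274 = 0.12798635; Var(ȳ) = 0.87201365·9960/675 = 12.867046.
Var(Ŷ) = 5274² · 12.867046 = 3.5789786 × 10^8.
SE(Ŷ) = √(3.5789786 × 10^8) = 18918.2.

18918.2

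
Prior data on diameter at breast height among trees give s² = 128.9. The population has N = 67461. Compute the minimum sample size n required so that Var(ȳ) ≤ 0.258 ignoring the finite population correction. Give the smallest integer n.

Without fpc, n₀ = s²/D = 128.9/0.258 = 499.6124.
Rounding up, n = 500.

500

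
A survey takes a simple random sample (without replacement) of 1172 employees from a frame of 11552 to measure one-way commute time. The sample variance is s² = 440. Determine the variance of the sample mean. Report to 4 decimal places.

Under SRS without replacement, Var(ȳ) = (1 − f)·s²/n with f = n/N = 1172/11552 = 0.10145429.
Var(ȳ) = (1 − 0.10145429)·440/1172 = 0.89854571·0.37542662 = 0.33733798.

0.3373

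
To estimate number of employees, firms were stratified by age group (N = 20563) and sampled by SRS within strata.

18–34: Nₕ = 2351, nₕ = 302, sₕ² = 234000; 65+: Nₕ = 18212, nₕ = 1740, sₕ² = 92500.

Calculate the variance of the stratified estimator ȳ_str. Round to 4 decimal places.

Var(ȳ_str) = Σₕ Wₕ²(1 − fₕ)sₕ²/nₕ with Wₕ = Nₕ/N, N = 20563.
18–34: Wₕ = 0.11433157; term = 0.11433157²·(1 − 0.12845598)·234000/302 = 8.8273542.
65+: Wₕ = 0.88566843; term = 0.88566843²·(1 − 0.09554140)·92500/1740 = 37.715816.
Sum = 46.54317.

46.5432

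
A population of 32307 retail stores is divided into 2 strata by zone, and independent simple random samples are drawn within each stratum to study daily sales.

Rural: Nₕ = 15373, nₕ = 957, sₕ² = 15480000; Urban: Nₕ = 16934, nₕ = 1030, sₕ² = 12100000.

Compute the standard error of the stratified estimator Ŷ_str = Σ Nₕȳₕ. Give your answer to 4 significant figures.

2.598 × 10^6

Var(Ŷ_str) = Σₕ Nₕ²(1 − fₕ)sₕ²/nₕ.
Rural: 15373²·(1 − 957/15373)·15480000/957 = 3.5847793 × 10^12.
Urban: 16934²·(1 − 1030/16934)·12100000/1030 = 3.1638368 × 10^12.
Sum = 6.7486161 × 10^12.
SE = √(6.7486161 × 10^12) = 2.598 × 10^6.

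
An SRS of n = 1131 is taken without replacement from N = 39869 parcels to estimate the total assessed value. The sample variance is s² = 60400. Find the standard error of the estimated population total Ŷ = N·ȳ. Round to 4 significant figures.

Var(Ŷ) = N²·Var(ȳ) = N²·(1 − n/N)·s²/n.
f = 1131/39869 = 0.02836790; Var(ȳ) = 0.97163210·60400/1131 = 51.889106.
Var(Ŷ) = 39869² · 51.889106 = 8.2479662 × 10^10.
SE(Ŷ) = √(8.2479662 × 10^10) = 287200.

287200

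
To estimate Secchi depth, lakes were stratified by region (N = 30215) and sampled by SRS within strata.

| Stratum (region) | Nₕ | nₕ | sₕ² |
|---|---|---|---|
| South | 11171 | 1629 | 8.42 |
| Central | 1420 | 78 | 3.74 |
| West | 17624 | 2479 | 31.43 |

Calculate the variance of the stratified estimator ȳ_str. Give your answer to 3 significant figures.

Var(ȳ_str) = Σₕ Wₕ²(1 − fₕ)sₕ²/nₕ with Wₕ = Nₕ/N, N = 30215.
South: Wₕ = 0.36971703; term = 0.36971703²·(1 − 0.14582401)·8.42/1629 = 6.035 × 10^-4.
Central: Wₕ = 0.04699652; term = 0.04699652²·(1 − 0.05492958)·3.74/78 = 1.0008585 × 10^-4.
West: Wₕ = 0.58328645; term = 0.58328645²·(1 − 0.14066046)·31.43/2479 = 0.0037067767.
Sum = 0.0044103626.

0.00441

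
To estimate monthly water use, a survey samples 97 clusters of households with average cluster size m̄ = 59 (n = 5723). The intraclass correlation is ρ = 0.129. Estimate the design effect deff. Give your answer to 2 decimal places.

deff = 1 + (59 − 1)·0.129 = 1 + 7.482 = 8.482.

8.48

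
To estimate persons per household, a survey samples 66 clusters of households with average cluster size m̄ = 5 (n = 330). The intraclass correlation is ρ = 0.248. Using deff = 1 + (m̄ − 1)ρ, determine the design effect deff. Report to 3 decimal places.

1.992

deff = 1 + (5 − 1)·0.248 = 1 + 0.992 = 1.992.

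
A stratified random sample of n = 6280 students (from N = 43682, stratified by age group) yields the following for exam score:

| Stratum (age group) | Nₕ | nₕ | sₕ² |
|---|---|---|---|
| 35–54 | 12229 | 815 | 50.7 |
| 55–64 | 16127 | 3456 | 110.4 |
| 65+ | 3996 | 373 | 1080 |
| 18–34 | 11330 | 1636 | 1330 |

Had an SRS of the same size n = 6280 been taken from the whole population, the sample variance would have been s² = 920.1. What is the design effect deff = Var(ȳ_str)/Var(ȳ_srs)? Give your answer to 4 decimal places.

Var(ȳ_str) = Σ Wₕ²(1−fₕ)sₕ²/nₕ with Wₕ = Nₕ/43682:
  35–54: (12229/43682)²·(1−815/12229)·50.7/815 = 0.0045506573
  55–64: (16127/43682)²·(1−3456/16127)·110.4/3456 = 0.0034210135
  65+: (3996/43682)²·(1−373/3996)·1080/373 = 0.021968667
  18–34: (11330/43682)²·(1−1636/11330)·1330/1636 = 0.046794654
  → Var(ȳ_str) = 0.076734992.
Var(ȳ_srs) = (1 − 6280/43682)·920.1/6280 = 0.12544914.
deff = 0.076734992 / 0.12544914 = 0.6117.

0.6117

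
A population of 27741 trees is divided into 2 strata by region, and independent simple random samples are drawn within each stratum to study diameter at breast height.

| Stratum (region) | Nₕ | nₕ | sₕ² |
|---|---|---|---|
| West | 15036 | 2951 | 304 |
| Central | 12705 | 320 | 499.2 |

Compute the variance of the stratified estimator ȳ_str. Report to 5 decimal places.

0.34330

Var(ȳ_str) = Σₕ Wₕ²(1 − fₕ)sₕ²/nₕ with Wₕ = Nₕ/N, N = 27741.
West: Wₕ = 0.54201363; term = 0.54201363²·(1 − 0.19626230)·304/2951 = 0.024324231.
Central: Wₕ = 0.45798637; term = 0.45798637²·(1 − 0.02518693)·499.2/320 = 0.31897089.
Sum = 0.34329512.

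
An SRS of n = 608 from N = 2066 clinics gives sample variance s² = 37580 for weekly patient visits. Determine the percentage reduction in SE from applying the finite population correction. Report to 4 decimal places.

15.9934

f = n/N = 608/2066 = 0.29428848.
SE_no-fpc = √(s²/n) = 7.8618834; SE_fpc = √((1−f)s²/n) = 6.6045039.
Ratio = √(1−f) = 0.84006638. Reduction = 100·(1 − 0.84006638) = 15.9934%.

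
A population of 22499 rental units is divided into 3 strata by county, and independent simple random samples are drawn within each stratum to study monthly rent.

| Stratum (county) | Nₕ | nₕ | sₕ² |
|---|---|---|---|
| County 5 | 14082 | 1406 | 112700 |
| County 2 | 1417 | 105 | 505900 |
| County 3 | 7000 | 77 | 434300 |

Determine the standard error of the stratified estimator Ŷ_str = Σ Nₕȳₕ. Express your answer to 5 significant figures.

544610

Var(Ŷ_str) = Σₕ Nₕ²(1 − fₕ)sₕ²/nₕ.
County 5: 14082²·(1 − 1406/14082)·112700/1406 = 1.4308205 × 10^10.
County 2: 1417²·(1 − 105/1417)·505900/105 = 8.9573401 × 10^9.
County 3: 7000²·(1 − 77/7000)·434300/77 = 2.7333263 × 10^11.
Sum = 2.9659818 × 10^11.
SE = √(2.9659818 × 10^11) = 544610.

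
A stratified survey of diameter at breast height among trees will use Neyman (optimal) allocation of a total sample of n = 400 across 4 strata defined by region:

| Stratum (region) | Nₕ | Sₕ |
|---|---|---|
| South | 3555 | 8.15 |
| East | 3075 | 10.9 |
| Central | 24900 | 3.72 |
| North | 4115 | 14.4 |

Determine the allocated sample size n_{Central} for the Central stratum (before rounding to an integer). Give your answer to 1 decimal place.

172.8

Neyman allocation: nₕ = n·NₕSₕ / Σⱼ NⱼSⱼ.
Σ NⱼSⱼ = 3555·8.15 + 3075·10.9 + 24900·3.72 + 4115·14.4 = 214374.75.
n_{Central} = 400·24900·3.72 / 214374.75 = 172.8.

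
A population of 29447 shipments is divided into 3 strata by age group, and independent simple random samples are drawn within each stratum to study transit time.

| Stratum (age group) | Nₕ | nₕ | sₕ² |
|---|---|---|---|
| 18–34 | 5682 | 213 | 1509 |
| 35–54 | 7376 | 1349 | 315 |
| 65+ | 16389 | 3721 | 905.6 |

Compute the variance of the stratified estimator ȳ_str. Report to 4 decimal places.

Var(ȳ_str) = Σₕ Wₕ²(1 − fₕ)sₕ²/nₕ with Wₕ = Nₕ/N, N = 29447.
18–34: Wₕ = 0.19295684; term = 0.19295684²·(1 − 0.03748680)·1509/213 = 0.25388479.
35–54: Wₕ = 0.25048392; term = 0.25048392²·(1 − 0.18289046)·315/1349 = 0.011971225.
65+: Wₕ = 0.55655924; term = 0.55655924²·(1 − 0.22704253)·905.6/3721 = 0.058271358.
Sum = 0.32412737.

0.3241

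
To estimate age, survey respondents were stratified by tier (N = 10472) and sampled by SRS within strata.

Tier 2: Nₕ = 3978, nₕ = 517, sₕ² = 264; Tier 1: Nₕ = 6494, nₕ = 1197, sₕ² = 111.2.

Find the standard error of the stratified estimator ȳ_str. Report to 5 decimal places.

0.30537

Var(ȳ_str) = Σₕ Wₕ²(1 − fₕ)sₕ²/nₕ with Wₕ = Nₕ/N, N = 10472.
Tier 2: Wₕ = 0.37987013; term = 0.37987013²·(1 − 0.12996481)·264/517 = 0.06410922.
Tier 1: Wₕ = 0.62012987; term = 0.62012987²·(1 − 0.18432399)·111.2/1197 = 0.029140274.
Sum = 0.093249494.
SE = √(0.093249494) = 0.30537.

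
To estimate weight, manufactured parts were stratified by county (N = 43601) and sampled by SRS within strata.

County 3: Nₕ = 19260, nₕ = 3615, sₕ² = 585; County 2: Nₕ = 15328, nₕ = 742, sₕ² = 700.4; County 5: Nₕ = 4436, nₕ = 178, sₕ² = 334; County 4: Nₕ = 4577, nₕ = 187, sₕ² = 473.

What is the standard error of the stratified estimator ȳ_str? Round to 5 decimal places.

Var(ȳ_str) = Σₕ Wₕ²(1 − fₕ)sₕ²/nₕ with Wₕ = Nₕ/N, N = 43601.
County 3: Wₕ = 0.44173299; term = 0.44173299²·(1 − 0.18769470)·585/3615 = 0.02564995.
County 2: Wₕ = 0.35155157; term = 0.35155157²·(1 − 0.04840814)·700.4/742 = 0.11101228.
County 5: Wₕ = 0.10174079; term = 0.10174079²·(1 − 0.04012624)·334/178 = 0.018643642.
County 4: Wₕ = 0.10497466; term = 0.10497466²·(1 − 0.04085646)·473/187 = 0.0267345.
Sum = 0.18204037.
SE = √(0.18204037) = 0.42666.

0.42666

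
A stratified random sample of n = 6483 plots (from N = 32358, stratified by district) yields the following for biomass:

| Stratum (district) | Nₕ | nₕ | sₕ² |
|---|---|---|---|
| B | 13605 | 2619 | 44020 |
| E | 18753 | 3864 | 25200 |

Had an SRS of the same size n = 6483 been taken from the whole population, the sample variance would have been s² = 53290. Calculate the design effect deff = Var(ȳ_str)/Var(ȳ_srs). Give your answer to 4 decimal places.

Var(ȳ_str) = Σ Wₕ²(1−fₕ)sₕ²/nₕ with Wₕ = Nₕ/32358:
  B: (13605/32358)²·(1−2619/13605)·44020/2619 = 2.3993264
  E: (18753/32358)²·(1−3864/18753)·25200/3864 = 1.7391473
  → Var(ȳ_str) = 4.1384737.
Var(ȳ_srs) = (1 − 6483/32358)·53290/6483 = 6.573072.
deff = 4.1384737 / 6.573072 = 0.6296.

0.6296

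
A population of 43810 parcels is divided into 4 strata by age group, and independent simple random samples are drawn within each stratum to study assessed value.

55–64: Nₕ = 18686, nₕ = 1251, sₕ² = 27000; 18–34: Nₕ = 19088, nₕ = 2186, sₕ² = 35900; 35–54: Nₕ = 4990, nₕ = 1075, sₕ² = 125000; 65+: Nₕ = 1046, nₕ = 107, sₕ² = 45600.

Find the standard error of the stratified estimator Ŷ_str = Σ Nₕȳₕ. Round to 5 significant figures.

Var(Ŷ_str) = Σₕ Nₕ²(1 − fₕ)sₕ²/nₕ.
55–64: 18686²·(1 − 1251/18686)·27000/1251 = 7.0314477 × 10^9.
18–34: 19088²·(1 − 2186/19088)·35900/2186 = 5.2983765 × 10^9.
35–54: 4990²·(1 − 1075/4990)·125000/1075 = 2.2716105 × 10^9.
65+: 1046²·(1 − 107/1046)·45600/107 = 4.1857987 × 10^8.
Sum = 1.5020015 × 10^10.
SE = √(1.5020015 × 10^10) = 122560.

122560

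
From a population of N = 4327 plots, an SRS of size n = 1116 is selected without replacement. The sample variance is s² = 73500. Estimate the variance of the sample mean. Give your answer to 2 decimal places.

Under SRS without replacement, Var(ȳ) = (1 − f)·s²/n with f = n/N = 1116/4327 = 0.25791541.
Var(ȳ) = (1 − 0.25791541)·73500/1116 = 0.74208459·65.860215 = 48.87385.

48.87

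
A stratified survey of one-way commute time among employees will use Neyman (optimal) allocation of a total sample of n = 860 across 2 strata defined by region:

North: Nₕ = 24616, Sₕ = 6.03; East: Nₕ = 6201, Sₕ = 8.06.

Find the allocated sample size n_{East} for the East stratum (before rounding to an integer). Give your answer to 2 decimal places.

216.63

Neyman allocation: nₕ = n·NₕSₕ / Σⱼ NⱼSⱼ.
Σ NⱼSⱼ = 24616·6.03 + 6201·8.06 = 198414.54.
n_{East} = 860·6201·8.06 / 198414.54 = 216.63.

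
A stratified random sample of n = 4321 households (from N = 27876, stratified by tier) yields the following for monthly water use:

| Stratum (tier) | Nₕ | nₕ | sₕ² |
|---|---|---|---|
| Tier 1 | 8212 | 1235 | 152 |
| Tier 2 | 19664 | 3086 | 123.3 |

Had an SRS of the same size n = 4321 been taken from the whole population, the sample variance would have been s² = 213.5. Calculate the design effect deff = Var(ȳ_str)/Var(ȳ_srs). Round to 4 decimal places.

0.6188

Var(ȳ_str) = Σ Wₕ²(1−fₕ)sₕ²/nₕ with Wₕ = Nₕ/27876:
  Tier 1: (8212/27876)²·(1−1235/8212)·152/1235 = 0.0090747231
  Tier 2: (19664/27876)²·(1−3086/19664)·123.3/3086 = 0.016761398
  → Var(ȳ_str) = 0.025836121.
Var(ȳ_srs) = (1 − 4321/27876)·213.5/4321 = 0.041750941.
deff = 0.025836121 / 0.041750941 = 0.6188.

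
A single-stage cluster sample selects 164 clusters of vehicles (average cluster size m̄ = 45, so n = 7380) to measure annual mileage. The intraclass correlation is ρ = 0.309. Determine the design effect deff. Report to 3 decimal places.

14.596

deff = 1 + (45 − 1)·0.309 = 1 + 13.596 = 14.596.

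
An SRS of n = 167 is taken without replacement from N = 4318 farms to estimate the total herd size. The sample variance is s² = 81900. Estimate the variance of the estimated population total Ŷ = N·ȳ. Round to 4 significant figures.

Var(Ŷ) = N²·Var(ȳ) = N²·(1 − n/N)·s²/n.
f = 167/4318 = 0.03867531; Var(ȳ) = 0.96132469·81900/167 = 471.45205.
Var(Ŷ) = 4318² · 471.45205 = 8.7902819 × 10^9.

8.790 × 10^9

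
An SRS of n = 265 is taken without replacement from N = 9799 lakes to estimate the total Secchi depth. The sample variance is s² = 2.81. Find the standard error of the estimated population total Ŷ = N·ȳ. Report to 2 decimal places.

995.31

Var(Ŷ) = N²·Var(ȳ) = N²·(1 − n/N)·s²/n.
f = 265/9799 = 0.02704358; Var(ȳ) = 0.97295642·2.81/265 = 0.01031701.
Var(Ŷ) = 9799² · 0.01031701 = 990643.44.
SE(Ŷ) = √(990643.44) = 995.31.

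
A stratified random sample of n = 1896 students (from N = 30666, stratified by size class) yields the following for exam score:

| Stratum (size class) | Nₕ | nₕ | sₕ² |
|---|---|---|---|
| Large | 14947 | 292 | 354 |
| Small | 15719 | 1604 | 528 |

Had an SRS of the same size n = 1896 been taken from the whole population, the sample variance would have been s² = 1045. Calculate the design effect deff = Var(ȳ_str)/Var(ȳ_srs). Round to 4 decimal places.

Var(ȳ_str) = Σ Wₕ²(1−fₕ)sₕ²/nₕ with Wₕ = Nₕ/30666:
  Large: (14947/30666)²·(1−292/14947)·354/292 = 0.28238785
  Small: (15719/30666)²·(1−1604/15719)·528/1604 = 0.077664239
  → Var(ȳ_str) = 0.36005209.
Var(ȳ_srs) = (1 − 1896/30666)·1045/1896 = 0.51708351.
deff = 0.36005209 / 0.51708351 = 0.6963.

0.6963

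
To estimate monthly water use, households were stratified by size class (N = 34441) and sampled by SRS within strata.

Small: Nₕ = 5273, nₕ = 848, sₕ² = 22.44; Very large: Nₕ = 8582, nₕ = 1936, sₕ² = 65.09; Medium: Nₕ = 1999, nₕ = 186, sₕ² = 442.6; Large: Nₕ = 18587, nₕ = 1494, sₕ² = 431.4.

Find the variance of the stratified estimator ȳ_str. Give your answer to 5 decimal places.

Var(ȳ_str) = Σₕ Wₕ²(1 − fₕ)sₕ²/nₕ with Wₕ = Nₕ/N, N = 34441.
Small: Wₕ = 0.15310241; term = 0.15310241²·(1 − 0.16081927)·22.44/848 = 5.2053093 × 10^-4.
Very large: Wₕ = 0.24917976; term = 0.24917976²·(1 − 0.22558844)·65.09/1936 = 0.0016166137.
Medium: Wₕ = 0.05804129; term = 0.05804129²·(1 − 0.09304652)·442.6/186 = 0.0072703875.
Large: Wₕ = 0.53967655; term = 0.53967655²·(1 − 0.08037876)·431.4/1494 = 0.07734026.
Sum = 0.086747792.

0.08675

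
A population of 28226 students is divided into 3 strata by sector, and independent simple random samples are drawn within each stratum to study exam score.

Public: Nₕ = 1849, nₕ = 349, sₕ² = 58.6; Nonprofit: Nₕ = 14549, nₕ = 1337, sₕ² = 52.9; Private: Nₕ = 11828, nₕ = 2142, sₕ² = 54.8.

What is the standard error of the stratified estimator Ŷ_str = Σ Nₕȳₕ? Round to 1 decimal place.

3317.0

Var(Ŷ_str) = Σₕ Nₕ²(1 − fₕ)sₕ²/nₕ.
Public: 1849²·(1 − 349/1849)·58.6/349 = 465693.7.
Nonprofit: 14549²·(1 − 1337/14549)·52.9/1337 = 7.6054685 × 10^6.
Private: 11828²·(1 − 2142/11828)·54.8/2142 = 2.9310071 × 10^6.
Sum = 1.1002169 × 10^7.
SE = √(1.1002169 × 10^7) = 3317.0.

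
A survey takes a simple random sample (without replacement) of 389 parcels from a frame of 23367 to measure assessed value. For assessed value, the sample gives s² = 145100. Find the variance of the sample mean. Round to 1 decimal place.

366.8

Under SRS without replacement, Var(ȳ) = (1 − f)·s²/n with f = n/N = 389/23367 = 0.01664741.
Var(ȳ) = (1 − 0.01664741)·145100/389 = 0.98335259·373.00771 = 366.7981.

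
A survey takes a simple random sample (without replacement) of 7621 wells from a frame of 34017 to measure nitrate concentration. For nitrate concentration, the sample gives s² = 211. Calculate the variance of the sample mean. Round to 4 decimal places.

0.0215

Under SRS without replacement, Var(ȳ) = (1 − f)·s²/n with f = n/N = 7621/34017 = 0.22403504.
Var(ȳ) = (1 − 0.22403504)·211/7621 = 0.77596496·0.027686655 = 0.021483874.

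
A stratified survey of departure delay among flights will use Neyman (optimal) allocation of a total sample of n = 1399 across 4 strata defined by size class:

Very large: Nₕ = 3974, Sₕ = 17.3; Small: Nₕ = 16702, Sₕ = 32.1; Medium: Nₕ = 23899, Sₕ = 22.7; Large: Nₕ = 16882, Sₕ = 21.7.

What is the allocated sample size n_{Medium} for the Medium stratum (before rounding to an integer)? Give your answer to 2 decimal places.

501.39

Neyman allocation: nₕ = n·NₕSₕ / Σⱼ NⱼSⱼ.
Σ NⱼSⱼ = 3974·17.3 + 16702·32.1 + 23899·22.7 + 16882·21.7 = 1.5137311 × 10^6.
n_{Medium} = 1399·23899·22.7 / (1.5137311 × 10^6) = 501.39.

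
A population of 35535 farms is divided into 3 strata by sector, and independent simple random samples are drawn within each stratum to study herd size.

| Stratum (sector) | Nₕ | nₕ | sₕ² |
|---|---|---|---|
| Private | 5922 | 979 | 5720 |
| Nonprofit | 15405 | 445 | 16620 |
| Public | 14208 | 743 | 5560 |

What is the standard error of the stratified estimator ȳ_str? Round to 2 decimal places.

2.84

Var(ȳ_str) = Σₕ Wₕ²(1 − fₕ)sₕ²/nₕ with Wₕ = Nₕ/N, N = 35535.
Private: Wₕ = 0.16665260; term = 0.16665260²·(1 − 0.16531577)·5720/979 = 0.13544398.
Nonprofit: Wₕ = 0.43351625; term = 0.43351625²·(1 − 0.02888673)·16620/445 = 6.8163466.
Public: Wₕ = 0.39983115; term = 0.39983115²·(1 − 0.05229448)·5560/743 = 1.1337378.
Sum = 8.0855284.
SE = √(8.0855284) = 2.84.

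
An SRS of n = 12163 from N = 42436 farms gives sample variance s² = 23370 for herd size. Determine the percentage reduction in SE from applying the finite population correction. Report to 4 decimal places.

f = n/N = 12163/42436 = 0.28661985.
SE_no-fpc = √(s²/n) = 1.3861461; SE_fpc = √((1−f)s²/n) = 1.1707644.
Ratio = √(1−f) = 0.84461835. Reduction = 100·(1 − 0.84461835) = 15.5382%.

15.5382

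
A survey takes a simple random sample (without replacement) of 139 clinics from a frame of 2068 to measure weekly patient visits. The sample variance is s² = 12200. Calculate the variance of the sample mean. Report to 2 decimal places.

81.87

Under SRS without replacement, Var(ȳ) = (1 − f)·s²/n with f = n/N = 139/2068 = 0.06721470.
Var(ȳ) = (1 − 0.06721470)·12200/139 = 0.93278530·87.769784 = 81.870364.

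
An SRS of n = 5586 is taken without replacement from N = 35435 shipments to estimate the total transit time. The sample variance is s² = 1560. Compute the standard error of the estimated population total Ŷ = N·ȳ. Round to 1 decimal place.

Var(Ŷ) = N²·Var(ȳ) = N²·(1 − n/N)·s²/n.
f = 5586/35435 = 0.15764075; Var(ȳ) = 0.84235925·1560/5586 = 0.23524533.
Var(Ŷ) = 35435² · 0.23524533 = 2.9538326 × 10^8.
SE(Ŷ) = √(2.9538326 × 10^8) = 17186.7.

17186.7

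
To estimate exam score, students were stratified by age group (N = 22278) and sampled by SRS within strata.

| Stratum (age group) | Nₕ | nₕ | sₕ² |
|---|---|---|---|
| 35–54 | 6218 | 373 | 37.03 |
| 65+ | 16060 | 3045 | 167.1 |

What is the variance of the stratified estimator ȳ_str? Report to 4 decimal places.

0.0304

Var(ȳ_str) = Σₕ Wₕ²(1 − fₕ)sₕ²/nₕ with Wₕ = Nₕ/N, N = 22278.
35–54: Wₕ = 0.27910944; term = 0.27910944²·(1 − 0.05998713)·37.03/373 = 0.0072698879.
65+: Wₕ = 0.72089056; term = 0.72089056²·(1 − 0.18960149)·167.1/3045 = 0.023111411.
Sum = 0.030381299.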